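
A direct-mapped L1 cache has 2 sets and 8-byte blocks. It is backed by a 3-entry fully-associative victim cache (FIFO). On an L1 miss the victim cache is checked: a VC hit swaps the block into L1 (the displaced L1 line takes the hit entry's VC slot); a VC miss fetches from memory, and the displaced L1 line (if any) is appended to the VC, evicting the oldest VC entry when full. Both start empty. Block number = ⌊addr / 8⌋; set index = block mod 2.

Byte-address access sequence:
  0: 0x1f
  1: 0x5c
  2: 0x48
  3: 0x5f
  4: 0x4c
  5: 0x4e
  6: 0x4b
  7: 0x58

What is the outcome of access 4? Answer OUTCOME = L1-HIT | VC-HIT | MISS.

OUTCOME = VC-HIT

#0 0x1f→b3/s1 MISS; vc=[]
#1 0x5c→b11/s1 MISS; vc=[3]
#2 0x48→b9/s1 MISS; vc=[3,11]
#3 0x5f→b11/s1 VC-HIT; vc=[3,9]
#4 0x4c→b9/s1 VC-HIT; vc=[3,11]
#5 0x4e→b9/s1 L1-HIT; vc=[3,11]
#6 0x4b→b9/s1 L1-HIT; vc=[3,11]
#7 0x58→b11/s1 VC-HIT; vc=[3,9]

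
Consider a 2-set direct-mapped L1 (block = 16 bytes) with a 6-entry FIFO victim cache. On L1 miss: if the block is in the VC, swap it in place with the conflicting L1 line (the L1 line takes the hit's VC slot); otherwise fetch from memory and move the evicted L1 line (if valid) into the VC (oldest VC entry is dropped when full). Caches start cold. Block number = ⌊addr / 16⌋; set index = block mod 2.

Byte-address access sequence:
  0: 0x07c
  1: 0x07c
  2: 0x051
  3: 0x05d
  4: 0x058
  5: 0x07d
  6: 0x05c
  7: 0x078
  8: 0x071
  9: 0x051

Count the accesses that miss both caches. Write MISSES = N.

MISSES = 2

#0 0x7c→b7/s1 MISS; vc=[]
#1 0x7c→b7/s1 L1-HIT; vc=[]
#2 0x51→b5/s1 MISS; vc=[7]
#3 0x5d→b5/s1 L1-HIT; vc=[7]
#4 0x58→b5/s1 L1-HIT; vc=[7]
#5 0x7d→b7/s1 VC-HIT; vc=[5]
#6 0x5c→b5/s1 VC-HIT; vc=[7]
#7 0x78→b7/s1 VC-HIT; vc=[5]
#8 0x71→b7/s1 L1-HIT; vc=[5]
#9 0x51→b5/s1 VC-HIT; vc=[7]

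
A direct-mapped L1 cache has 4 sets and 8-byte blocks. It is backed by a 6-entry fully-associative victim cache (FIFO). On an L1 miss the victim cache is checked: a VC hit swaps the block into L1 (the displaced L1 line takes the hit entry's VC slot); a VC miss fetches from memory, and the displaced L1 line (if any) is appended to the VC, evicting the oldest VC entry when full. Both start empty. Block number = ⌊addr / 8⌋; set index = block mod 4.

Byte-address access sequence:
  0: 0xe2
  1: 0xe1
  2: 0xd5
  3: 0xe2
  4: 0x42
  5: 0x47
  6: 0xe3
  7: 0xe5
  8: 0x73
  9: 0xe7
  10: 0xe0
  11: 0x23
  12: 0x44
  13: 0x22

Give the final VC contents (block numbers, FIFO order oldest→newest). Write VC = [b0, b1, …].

#0 0xe2→b28/s0 MISS; vc=[]
#1 0xe1→b28/s0 L1-HIT; vc=[]
#2 0xd5→b26/s2 MISS; vc=[]
#3 0xe2→b28/s0 L1-HIT; vc=[]
#4 0x42→b8/s0 MISS; vc=[28]
#5 0x47→b8/s0 L1-HIT; vc=[28]
#6 0xe3→b28/s0 VC-HIT; vc=[8]
#7 0xe5→b28/s0 L1-HIT; vc=[8]
#8 0x73→b14/s2 MISS; vc=[8,26]
#9 0xe7→b28/s0 L1-HIT; vc=[8,26]
#10 0xe0→b28/s0 L1-HIT; vc=[8,26]
#11 0x23→b4/s0 MISS; vc=[8,26,28]
#12 0x44→b8/s0 VC-HIT; vc=[4,26,28]
#13 0x22→b4/s0 VC-HIT; vc=[8,26,28]

VC = [8, 26, 28]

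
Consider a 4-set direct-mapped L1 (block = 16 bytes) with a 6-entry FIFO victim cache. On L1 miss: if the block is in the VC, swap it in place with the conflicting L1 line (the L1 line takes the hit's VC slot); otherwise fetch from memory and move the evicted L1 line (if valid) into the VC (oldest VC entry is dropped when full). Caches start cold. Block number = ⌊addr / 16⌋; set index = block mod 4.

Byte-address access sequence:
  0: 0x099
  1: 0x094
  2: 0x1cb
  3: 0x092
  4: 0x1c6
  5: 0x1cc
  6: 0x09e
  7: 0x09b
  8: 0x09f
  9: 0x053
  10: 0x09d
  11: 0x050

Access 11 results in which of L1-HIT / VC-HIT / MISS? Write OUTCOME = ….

OUTCOME = VC-HIT

  [0] addr=0x99 blk=9 s=1: MISS | VC []
  [1] addr=0x94 blk=9 s=1: L1-HIT | VC []
  [2] addr=0x1cb blk=28 s=0: MISS | VC []
  [3] addr=0x92 blk=9 s=1: L1-HIT | VC []
  [4] addr=0x1c6 blk=28 s=0: L1-HIT | VC []
  [5] addr=0x1cc blk=28 s=0: L1-HIT | VC []
  [6] addr=0x9e blk=9 s=1: L1-HIT | VC []
  [7] addr=0x9b blk=9 s=1: L1-HIT | VC []
  [8] addr=0x9f blk=9 s=1: L1-HIT | VC []
  [9] addr=0x53 blk=5 s=1: MISS | VC [9]
  [10] addr=0x9d blk=9 s=1: VC-HIT | VC [5]
  [11] addr=0x50 blk=5 s=1: VC-HIT | VC [9]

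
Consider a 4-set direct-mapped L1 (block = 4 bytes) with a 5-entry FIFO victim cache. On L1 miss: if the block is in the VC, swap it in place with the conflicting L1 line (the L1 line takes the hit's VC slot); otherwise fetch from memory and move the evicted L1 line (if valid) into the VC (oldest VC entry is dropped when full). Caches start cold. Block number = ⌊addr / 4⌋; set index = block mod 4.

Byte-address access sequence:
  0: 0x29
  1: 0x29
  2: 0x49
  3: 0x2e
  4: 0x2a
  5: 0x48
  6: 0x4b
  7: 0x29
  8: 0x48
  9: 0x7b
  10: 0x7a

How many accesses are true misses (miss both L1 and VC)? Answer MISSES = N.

MISSES = 4

  [0] addr=0x29 blk=10 s=2: MISS | VC []
  [1] addr=0x29 blk=10 s=2: L1-HIT | VC []
  [2] addr=0x49 blk=18 s=2: MISS | VC [10]
  [3] addr=0x2e blk=11 s=3: MISS | VC [10]
  [4] addr=0x2a blk=10 s=2: VC-HIT | VC [18]
  [5] addr=0x48 blk=18 s=2: VC-HIT | VC [10]
  [6] addr=0x4b blk=18 s=2: L1-HIT | VC [10]
  [7] addr=0x29 blk=10 s=2: VC-HIT | VC [18]
  [8] addr=0x48 blk=18 s=2: VC-HIT | VC [10]
  [9] addr=0x7b blk=30 s=2: MISS | VC [10, 18]
  [10] addr=0x7a blk=30 s=2: L1-HIT | VC [10, 18]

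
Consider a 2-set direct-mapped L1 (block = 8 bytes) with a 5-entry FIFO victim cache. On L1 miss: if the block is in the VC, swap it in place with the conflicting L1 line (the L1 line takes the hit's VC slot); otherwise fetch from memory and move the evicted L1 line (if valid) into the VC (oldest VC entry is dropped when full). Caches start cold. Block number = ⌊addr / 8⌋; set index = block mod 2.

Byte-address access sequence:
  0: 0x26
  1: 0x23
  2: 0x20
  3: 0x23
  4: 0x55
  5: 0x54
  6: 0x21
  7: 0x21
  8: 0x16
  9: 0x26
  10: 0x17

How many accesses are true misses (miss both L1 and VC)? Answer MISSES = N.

MISSES = 3

0: 0x26 (blk 4, set 0) → MISS  vc=[]
1: 0x23 (blk 4, set 0) → L1-HIT  vc=[]
2: 0x20 (blk 4, set 0) → L1-HIT  vc=[]
3: 0x23 (blk 4, set 0) → L1-HIT  vc=[]
4: 0x55 (blk 10, set 0) → MISS  vc=[4]
5: 0x54 (blk 10, set 0) → L1-HIT  vc=[4]
6: 0x21 (blk 4, set 0) → VC-HIT  vc=[10]
7: 0x21 (blk 4, set 0) → L1-HIT  vc=[10]
8: 0x16 (blk 2, set 0) → MISS  vc=[10, 4]
9: 0x26 (blk 4, set 0) → VC-HIT  vc=[10, 2]
10: 0x17 (blk 2, set 0) → VC-HIT  vc=[10, 4]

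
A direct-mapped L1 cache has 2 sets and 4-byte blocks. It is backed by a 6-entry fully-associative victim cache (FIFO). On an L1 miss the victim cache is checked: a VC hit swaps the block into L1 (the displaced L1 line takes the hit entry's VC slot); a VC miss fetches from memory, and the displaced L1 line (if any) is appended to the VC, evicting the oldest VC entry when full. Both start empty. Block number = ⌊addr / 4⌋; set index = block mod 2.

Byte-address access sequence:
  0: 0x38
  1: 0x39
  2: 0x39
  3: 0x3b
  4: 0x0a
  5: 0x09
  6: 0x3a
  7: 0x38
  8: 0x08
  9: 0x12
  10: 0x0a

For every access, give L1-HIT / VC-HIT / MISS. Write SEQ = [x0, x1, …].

SEQ = [MISS, L1-HIT, L1-HIT, L1-HIT, MISS, L1-HIT, VC-HIT, L1-HIT, VC-HIT, MISS, VC-HIT]

#0 0x38→b14/s0 MISS; vc=[]
#1 0x39→b14/s0 L1-HIT; vc=[]
#2 0x39→b14/s0 L1-HIT; vc=[]
#3 0x3b→b14/s0 L1-HIT; vc=[]
#4 0xa→b2/s0 MISS; vc=[14]
#5 0x9→b2/s0 L1-HIT; vc=[14]
#6 0x3a→b14/s0 VC-HIT; vc=[2]
#7 0x38→b14/s0 L1-HIT; vc=[2]
#8 0x8→b2/s0 VC-HIT; vc=[14]
#9 0x12→b4/s0 MISS; vc=[14,2]
#10 0xa→b2/s0 VC-HIT; vc=[14,4]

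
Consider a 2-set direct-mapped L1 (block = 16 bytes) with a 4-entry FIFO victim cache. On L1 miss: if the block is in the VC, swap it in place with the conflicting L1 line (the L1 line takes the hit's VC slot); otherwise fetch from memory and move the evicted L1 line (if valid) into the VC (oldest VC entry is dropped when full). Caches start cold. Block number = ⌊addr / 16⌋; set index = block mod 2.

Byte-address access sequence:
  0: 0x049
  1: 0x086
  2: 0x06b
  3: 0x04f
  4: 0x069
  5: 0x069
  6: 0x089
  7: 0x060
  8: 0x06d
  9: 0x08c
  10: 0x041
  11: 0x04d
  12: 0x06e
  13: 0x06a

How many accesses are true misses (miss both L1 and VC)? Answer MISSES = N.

MISSES = 3

0: 0x49 (blk 4, set 0) → MISS  vc=[]
1: 0x86 (blk 8, set 0) → MISS  vc=[4]
2: 0x6b (blk 6, set 0) → MISS  vc=[4, 8]
3: 0x4f (blk 4, set 0) → VC-HIT  vc=[6, 8]
4: 0x69 (blk 6, set 0) → VC-HIT  vc=[4, 8]
5: 0x69 (blk 6, set 0) → L1-HIT  vc=[4, 8]
6: 0x89 (blk 8, set 0) → VC-HIT  vc=[4, 6]
7: 0x60 (blk 6, set 0) → VC-HIT  vc=[4, 8]
8: 0x6d (blk 6, set 0) → L1-HIT  vc=[4, 8]
9: 0x8c (blk 8, set 0) → VC-HIT  vc=[4, 6]
10: 0x41 (blk 4, set 0) → VC-HIT  vc=[8, 6]
11: 0x4d (blk 4, set 0) → L1-HIT  vc=[8, 6]
12: 0x6e (blk 6, set 0) → VC-HIT  vc=[8, 4]
13: 0x6a (blk 6, set 0) → L1-HIT  vc=[8, 4]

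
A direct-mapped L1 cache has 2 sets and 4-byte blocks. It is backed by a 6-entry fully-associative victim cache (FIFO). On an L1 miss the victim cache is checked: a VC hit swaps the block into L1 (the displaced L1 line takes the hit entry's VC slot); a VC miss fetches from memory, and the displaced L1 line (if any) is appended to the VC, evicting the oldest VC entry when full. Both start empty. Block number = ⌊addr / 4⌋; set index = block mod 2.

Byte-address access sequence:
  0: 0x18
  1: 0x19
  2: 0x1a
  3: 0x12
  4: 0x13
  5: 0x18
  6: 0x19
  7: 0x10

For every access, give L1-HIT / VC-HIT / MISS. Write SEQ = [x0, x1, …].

SEQ = [MISS, L1-HIT, L1-HIT, MISS, L1-HIT, VC-HIT, L1-HIT, VC-HIT]

  [0] addr=0x18 blk=6 s=0: MISS | VC []
  [1] addr=0x19 blk=6 s=0: L1-HIT | VC []
  [2] addr=0x1a blk=6 s=0: L1-HIT | VC []
  [3] addr=0x12 blk=4 s=0: MISS | VC [6]
  [4] addr=0x13 blk=4 s=0: L1-HIT | VC [6]
  [5] addr=0x18 blk=6 s=0: VC-HIT | VC [4]
  [6] addr=0x19 blk=6 s=0: L1-HIT | VC [4]
  [7] addr=0x10 blk=4 s=0: VC-HIT | VC [6]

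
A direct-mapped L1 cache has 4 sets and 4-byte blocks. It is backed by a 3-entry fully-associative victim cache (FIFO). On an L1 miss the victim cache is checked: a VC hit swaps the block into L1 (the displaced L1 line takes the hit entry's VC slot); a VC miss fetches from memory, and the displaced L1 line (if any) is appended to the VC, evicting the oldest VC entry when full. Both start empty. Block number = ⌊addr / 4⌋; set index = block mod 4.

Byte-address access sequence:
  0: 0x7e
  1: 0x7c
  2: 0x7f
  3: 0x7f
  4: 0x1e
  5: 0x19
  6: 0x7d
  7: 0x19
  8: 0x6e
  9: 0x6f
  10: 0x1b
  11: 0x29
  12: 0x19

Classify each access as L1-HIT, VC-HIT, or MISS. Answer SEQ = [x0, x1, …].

0: 0x7e (blk 31, set 3) → MISS  vc=[]
1: 0x7c (blk 31, set 3) → L1-HIT  vc=[]
2: 0x7f (blk 31, set 3) → L1-HIT  vc=[]
3: 0x7f (blk 31, set 3) → L1-HIT  vc=[]
4: 0x1e (blk 7, set 3) → MISS  vc=[31]
5: 0x19 (blk 6, set 2) → MISS  vc=[31]
6: 0x7d (blk 31, set 3) → VC-HIT  vc=[7]
7: 0x19 (blk 6, set 2) → L1-HIT  vc=[7]
8: 0x6e (blk 27, set 3) → MISS  vc=[7, 31]
9: 0x6f (blk 27, set 3) → L1-HIT  vc=[7, 31]
10: 0x1b (blk 6, set 2) → L1-HIT  vc=[7, 31]
11: 0x29 (blk 10, set 2) → MISS  vc=[7, 31, 6]
12: 0x19 (blk 6, set 2) → VC-HIT  vc=[7, 31, 10]

SEQ = [MISS, L1-HIT, L1-HIT, L1-HIT, MISS, MISS, VC-HIT, L1-HIT, MISS, L1-HIT, L1-HIT, MISS, VC-HIT]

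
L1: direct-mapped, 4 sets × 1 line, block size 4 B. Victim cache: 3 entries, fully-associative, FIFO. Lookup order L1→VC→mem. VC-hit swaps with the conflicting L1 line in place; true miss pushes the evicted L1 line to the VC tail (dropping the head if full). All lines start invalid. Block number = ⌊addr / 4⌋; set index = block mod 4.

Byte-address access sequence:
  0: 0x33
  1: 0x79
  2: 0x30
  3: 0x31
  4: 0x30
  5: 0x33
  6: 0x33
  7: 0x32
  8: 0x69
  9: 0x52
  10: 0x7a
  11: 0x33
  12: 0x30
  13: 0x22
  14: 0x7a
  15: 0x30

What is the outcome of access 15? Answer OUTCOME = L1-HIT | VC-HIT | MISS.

  [0] addr=0x33 blk=12 s=0: MISS | VC []
  [1] addr=0x79 blk=30 s=2: MISS | VC []
  [2] addr=0x30 blk=12 s=0: L1-HIT | VC []
  [3] addr=0x31 blk=12 s=0: L1-HIT | VC []
  [4] addr=0x30 blk=12 s=0: L1-HIT | VC []
  [5] addr=0x33 blk=12 s=0: L1-HIT | VC []
  [6] addr=0x33 blk=12 s=0: L1-HIT | VC []
  [7] addr=0x32 blk=12 s=0: L1-HIT | VC []
  [8] addr=0x69 blk=26 s=2: MISS | VC [30]
  [9] addr=0x52 blk=20 s=0: MISS | VC [30, 12]
  [10] addr=0x7a blk=30 s=2: VC-HIT | VC [26, 12]
  [11] addr=0x33 blk=12 s=0: VC-HIT | VC [26, 20]
  [12] addr=0x30 blk=12 s=0: L1-HIT | VC [26, 20]
  [13] addr=0x22 blk=8 s=0: MISS | VC [26, 20, 12]
  [14] addr=0x7a blk=30 s=2: L1-HIT | VC [26, 20, 12]
  [15] addr=0x30 blk=12 s=0: VC-HIT | VC [26, 20, 8]

OUTCOME = VC-HIT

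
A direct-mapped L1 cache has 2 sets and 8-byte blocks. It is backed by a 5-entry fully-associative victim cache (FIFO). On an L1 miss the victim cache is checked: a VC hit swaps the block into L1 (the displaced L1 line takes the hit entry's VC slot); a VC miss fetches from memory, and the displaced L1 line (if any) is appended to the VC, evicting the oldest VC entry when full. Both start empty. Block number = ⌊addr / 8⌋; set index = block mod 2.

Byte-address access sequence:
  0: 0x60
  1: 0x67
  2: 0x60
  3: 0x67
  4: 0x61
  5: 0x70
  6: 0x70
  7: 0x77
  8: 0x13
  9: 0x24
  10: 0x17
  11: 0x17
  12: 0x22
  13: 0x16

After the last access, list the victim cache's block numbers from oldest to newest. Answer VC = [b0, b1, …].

0: 0x60 (blk 12, set 0) → MISS  vc=[]
1: 0x67 (blk 12, set 0) → L1-HIT  vc=[]
2: 0x60 (blk 12, set 0) → L1-HIT  vc=[]
3: 0x67 (blk 12, set 0) → L1-HIT  vc=[]
4: 0x61 (blk 12, set 0) → L1-HIT  vc=[]
5: 0x70 (blk 14, set 0) → MISS  vc=[12]
6: 0x70 (blk 14, set 0) → L1-HIT  vc=[12]
7: 0x77 (blk 14, set 0) → L1-HIT  vc=[12]
8: 0x13 (blk 2, set 0) → MISS  vc=[12, 14]
9: 0x24 (blk 4, set 0) → MISS  vc=[12, 14, 2]
10: 0x17 (blk 2, set 0) → VC-HIT  vc=[12, 14, 4]
11: 0x17 (blk 2, set 0) → L1-HIT  vc=[12, 14, 4]
12: 0x22 (blk 4, set 0) → VC-HIT  vc=[12, 14, 2]
13: 0x16 (blk 2, set 0) → VC-HIT  vc=[12, 14, 4]

VC = [12, 14, 4]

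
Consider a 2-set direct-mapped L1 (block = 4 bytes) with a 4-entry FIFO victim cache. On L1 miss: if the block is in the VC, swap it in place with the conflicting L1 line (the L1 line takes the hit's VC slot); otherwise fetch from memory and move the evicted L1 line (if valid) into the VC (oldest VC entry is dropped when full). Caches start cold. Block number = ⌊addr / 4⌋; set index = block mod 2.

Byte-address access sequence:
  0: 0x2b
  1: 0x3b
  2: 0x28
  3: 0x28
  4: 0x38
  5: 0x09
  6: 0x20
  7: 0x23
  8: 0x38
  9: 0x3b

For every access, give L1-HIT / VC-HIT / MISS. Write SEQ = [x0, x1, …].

SEQ = [MISS, MISS, VC-HIT, L1-HIT, VC-HIT, MISS, MISS, L1-HIT, VC-HIT, L1-HIT]

  [0] addr=0x2b blk=10 s=0: MISS | VC []
  [1] addr=0x3b blk=14 s=0: MISS | VC [10]
  [2] addr=0x28 blk=10 s=0: VC-HIT | VC [14]
  [3] addr=0x28 blk=10 s=0: L1-HIT | VC [14]
  [4] addr=0x38 blk=14 s=0: VC-HIT | VC [10]
  [5] addr=0x9 blk=2 s=0: MISS | VC [10, 14]
  [6] addr=0x20 blk=8 s=0: MISS | VC [10, 14, 2]
  [7] addr=0x23 blk=8 s=0: L1-HIT | VC [10, 14, 2]
  [8] addr=0x38 blk=14 s=0: VC-HIT | VC [10, 8, 2]
  [9] addr=0x3b blk=14 s=0: L1-HIT | VC [10, 8, 2]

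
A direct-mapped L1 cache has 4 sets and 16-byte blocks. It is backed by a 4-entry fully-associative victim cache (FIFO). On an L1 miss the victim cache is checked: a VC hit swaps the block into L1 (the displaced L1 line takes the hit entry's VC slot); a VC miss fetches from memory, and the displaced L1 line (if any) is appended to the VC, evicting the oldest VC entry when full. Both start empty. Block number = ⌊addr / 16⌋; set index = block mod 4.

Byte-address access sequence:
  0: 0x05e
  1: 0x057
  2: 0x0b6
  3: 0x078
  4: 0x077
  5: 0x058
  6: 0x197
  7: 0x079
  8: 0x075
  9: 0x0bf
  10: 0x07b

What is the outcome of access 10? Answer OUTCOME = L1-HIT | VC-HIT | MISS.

  [0] addr=0x5e blk=5 s=1: MISS | VC []
  [1] addr=0x57 blk=5 s=1: L1-HIT | VC []
  [2] addr=0xb6 blk=11 s=3: MISS | VC []
  [3] addr=0x78 blk=7 s=3: MISS | VC [11]
  [4] addr=0x77 blk=7 s=3: L1-HIT | VC [11]
  [5] addr=0x58 blk=5 s=1: L1-HIT | VC [11]
  [6] addr=0x197 blk=25 s=1: MISS | VC [11, 5]
  [7] addr=0x79 blk=7 s=3: L1-HIT | VC [11, 5]
  [8] addr=0x75 blk=7 s=3: L1-HIT | VC [11, 5]
  [9] addr=0xbf blk=11 s=3: VC-HIT | VC [7, 5]
  [10] addr=0x7b blk=7 s=3: VC-HIT | VC [11, 5]

OUTCOME = VC-HIT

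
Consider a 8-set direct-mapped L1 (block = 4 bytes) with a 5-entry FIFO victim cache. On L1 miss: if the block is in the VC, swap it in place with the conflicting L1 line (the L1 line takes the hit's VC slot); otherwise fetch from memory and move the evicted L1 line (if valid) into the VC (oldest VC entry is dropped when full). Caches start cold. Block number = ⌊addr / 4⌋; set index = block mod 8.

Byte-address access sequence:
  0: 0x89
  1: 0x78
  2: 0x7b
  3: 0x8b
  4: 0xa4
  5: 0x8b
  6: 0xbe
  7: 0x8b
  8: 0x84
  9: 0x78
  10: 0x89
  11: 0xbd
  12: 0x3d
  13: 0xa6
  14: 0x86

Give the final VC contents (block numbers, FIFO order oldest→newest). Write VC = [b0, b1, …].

  [0] addr=0x89 blk=34 s=2: MISS | VC []
  [1] addr=0x78 blk=30 s=6: MISS | VC []
  [2] addr=0x7b blk=30 s=6: L1-HIT | VC []
  [3] addr=0x8b blk=34 s=2: L1-HIT | VC []
  [4] addr=0xa4 blk=41 s=1: MISS | VC []
  [5] addr=0x8b blk=34 s=2: L1-HIT | VC []
  [6] addr=0xbe blk=47 s=7: MISS | VC []
  [7] addr=0x8b blk=34 s=2: L1-HIT | VC []
  [8] addr=0x84 blk=33 s=1: MISS | VC [41]
  [9] addr=0x78 blk=30 s=6: L1-HIT | VC [41]
  [10] addr=0x89 blk=34 s=2: L1-HIT | VC [41]
  [11] addr=0xbd blk=47 s=7: L1-HIT | VC [41]
  [12] addr=0x3d blk=15 s=7: MISS | VC [41, 47]
  [13] addr=0xa6 blk=41 s=1: VC-HIT | VC [33, 47]
  [14] addr=0x86 blk=33 s=1: VC-HIT | VC [41, 47]

VC = [41, 47]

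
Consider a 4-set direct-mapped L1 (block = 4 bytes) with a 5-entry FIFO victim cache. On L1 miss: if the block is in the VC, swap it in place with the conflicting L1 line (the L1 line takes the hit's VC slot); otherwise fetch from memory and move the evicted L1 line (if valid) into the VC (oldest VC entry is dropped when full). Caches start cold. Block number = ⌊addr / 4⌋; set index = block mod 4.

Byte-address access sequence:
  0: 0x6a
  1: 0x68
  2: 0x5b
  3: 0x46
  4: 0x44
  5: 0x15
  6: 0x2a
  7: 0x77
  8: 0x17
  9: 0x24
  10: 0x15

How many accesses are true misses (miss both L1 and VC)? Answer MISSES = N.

MISSES = 7

#0 0x6a→b26/s2 MISS; vc=[]
#1 0x68→b26/s2 L1-HIT; vc=[]
#2 0x5b→b22/s2 MISS; vc=[26]
#3 0x46→b17/s1 MISS; vc=[26]
#4 0x44→b17/s1 L1-HIT; vc=[26]
#5 0x15→b5/s1 MISS; vc=[26,17]
#6 0x2a→b10/s2 MISS; vc=[26,17,22]
#7 0x77→b29/s1 MISS; vc=[26,17,22,5]
#8 0x17→b5/s1 VC-HIT; vc=[26,17,22,29]
#9 0x24→b9/s1 MISS; vc=[26,17,22,29,5]
#10 0x15→b5/s1 VC-HIT; vc=[26,17,22,29,9]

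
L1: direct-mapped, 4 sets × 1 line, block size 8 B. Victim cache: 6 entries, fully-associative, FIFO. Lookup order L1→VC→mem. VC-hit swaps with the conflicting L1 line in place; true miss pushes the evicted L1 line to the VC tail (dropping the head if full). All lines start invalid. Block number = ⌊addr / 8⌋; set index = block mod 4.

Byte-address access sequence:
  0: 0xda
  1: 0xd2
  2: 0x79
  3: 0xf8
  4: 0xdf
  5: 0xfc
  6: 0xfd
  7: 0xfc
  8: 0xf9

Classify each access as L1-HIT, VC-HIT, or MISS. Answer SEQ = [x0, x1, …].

SEQ = [MISS, MISS, MISS, MISS, VC-HIT, VC-HIT, L1-HIT, L1-HIT, L1-HIT]

  [0] addr=0xda blk=27 s=3: MISS | VC []
  [1] addr=0xd2 blk=26 s=2: MISS | VC []
  [2] addr=0x79 blk=15 s=3: MISS | VC [27]
  [3] addr=0xf8 blk=31 s=3: MISS | VC [27, 15]
  [4] addr=0xdf blk=27 s=3: VC-HIT | VC [31, 15]
  [5] addr=0xfc blk=31 s=3: VC-HIT | VC [27, 15]
  [6] addr=0xfd blk=31 s=3: L1-HIT | VC [27, 15]
  [7] addr=0xfc blk=31 s=3: L1-HIT | VC [27, 15]
  [8] addr=0xf9 blk=31 s=3: L1-HIT | VC [27, 15]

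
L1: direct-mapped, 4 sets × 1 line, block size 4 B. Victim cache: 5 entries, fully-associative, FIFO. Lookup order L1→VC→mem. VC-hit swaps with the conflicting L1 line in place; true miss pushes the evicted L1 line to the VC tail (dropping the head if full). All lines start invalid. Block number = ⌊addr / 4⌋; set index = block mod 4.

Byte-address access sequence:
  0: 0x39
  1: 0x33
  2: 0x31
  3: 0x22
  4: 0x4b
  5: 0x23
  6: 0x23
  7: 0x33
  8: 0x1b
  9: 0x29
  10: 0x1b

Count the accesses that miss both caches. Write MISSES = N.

MISSES = 6

0: 0x39 (blk 14, set 2) → MISS  vc=[]
1: 0x33 (blk 12, set 0) → MISS  vc=[]
2: 0x31 (blk 12, set 0) → L1-HIT  vc=[]
3: 0x22 (blk 8, set 0) → MISS  vc=[12]
4: 0x4b (blk 18, set 2) → MISS  vc=[12, 14]
5: 0x23 (blk 8, set 0) → L1-HIT  vc=[12, 14]
6: 0x23 (blk 8, set 0) → L1-HIT  vc=[12, 14]
7: 0x33 (blk 12, set 0) → VC-HIT  vc=[8, 14]
8: 0x1b (blk 6, set 2) → MISS  vc=[8, 14, 18]
9: 0x29 (blk 10, set 2) → MISS  vc=[8, 14, 18, 6]
10: 0x1b (blk 6, set 2) → VC-HIT  vc=[8, 14, 18, 10]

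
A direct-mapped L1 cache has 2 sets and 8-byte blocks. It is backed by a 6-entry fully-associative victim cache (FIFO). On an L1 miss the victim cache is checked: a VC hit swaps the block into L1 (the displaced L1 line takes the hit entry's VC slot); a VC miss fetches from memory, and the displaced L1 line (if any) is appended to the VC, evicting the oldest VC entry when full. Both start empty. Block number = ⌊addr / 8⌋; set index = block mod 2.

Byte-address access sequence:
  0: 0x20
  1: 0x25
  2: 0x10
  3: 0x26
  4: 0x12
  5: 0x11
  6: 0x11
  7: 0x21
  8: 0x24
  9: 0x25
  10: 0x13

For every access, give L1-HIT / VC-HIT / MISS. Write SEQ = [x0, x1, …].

0: 0x20 (blk 4, set 0) → MISS  vc=[]
1: 0x25 (blk 4, set 0) → L1-HIT  vc=[]
2: 0x10 (blk 2, set 0) → MISS  vc=[4]
3: 0x26 (blk 4, set 0) → VC-HIT  vc=[2]
4: 0x12 (blk 2, set 0) → VC-HIT  vc=[4]
5: 0x11 (blk 2, set 0) → L1-HIT  vc=[4]
6: 0x11 (blk 2, set 0) → L1-HIT  vc=[4]
7: 0x21 (blk 4, set 0) → VC-HIT  vc=[2]
8: 0x24 (blk 4, set 0) → L1-HIT  vc=[2]
9: 0x25 (blk 4, set 0) → L1-HIT  vc=[2]
10: 0x13 (blk 2, set 0) → VC-HIT  vc=[4]

SEQ = [MISS, L1-HIT, MISS, VC-HIT, VC-HIT, L1-HIT, L1-HIT, VC-HIT, L1-HIT, L1-HIT, VC-HIT]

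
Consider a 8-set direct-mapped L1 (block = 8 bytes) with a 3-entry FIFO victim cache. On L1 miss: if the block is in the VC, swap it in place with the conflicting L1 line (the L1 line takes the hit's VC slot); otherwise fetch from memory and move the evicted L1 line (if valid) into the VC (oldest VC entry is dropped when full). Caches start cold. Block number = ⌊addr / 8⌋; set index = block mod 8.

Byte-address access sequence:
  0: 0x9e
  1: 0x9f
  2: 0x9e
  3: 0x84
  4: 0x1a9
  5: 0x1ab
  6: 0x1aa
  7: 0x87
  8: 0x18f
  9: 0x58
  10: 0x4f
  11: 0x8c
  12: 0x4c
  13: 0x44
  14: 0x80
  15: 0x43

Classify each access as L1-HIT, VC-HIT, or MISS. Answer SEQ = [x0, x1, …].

#0 0x9e→b19/s3 MISS; vc=[]
#1 0x9f→b19/s3 L1-HIT; vc=[]
#2 0x9e→b19/s3 L1-HIT; vc=[]
#3 0x84→b16/s0 MISS; vc=[]
#4 0x1a9→b53/s5 MISS; vc=[]
#5 0x1ab→b53/s5 L1-HIT; vc=[]
#6 0x1aa→b53/s5 L1-HIT; vc=[]
#7 0x87→b16/s0 L1-HIT; vc=[]
#8 0x18f→b49/s1 MISS; vc=[]
#9 0x58→b11/s3 MISS; vc=[19]
#10 0x4f→b9/s1 MISS; vc=[19,49]
#11 0x8c→b17/s1 MISS; vc=[19,49,9]
#12 0x4c→b9/s1 VC-HIT; vc=[19,49,17]
#13 0x44→b8/s0 MISS; vc=[49,17,16]
#14 0x80→b16/s0 VC-HIT; vc=[49,17,8]
#15 0x43→b8/s0 VC-HIT; vc=[49,17,16]

SEQ = [MISS, L1-HIT, L1-HIT, MISS, MISS, L1-HIT, L1-HIT, L1-HIT, MISS, MISS, MISS, MISS, VC-HIT, MISS, VC-HIT, VC-HIT]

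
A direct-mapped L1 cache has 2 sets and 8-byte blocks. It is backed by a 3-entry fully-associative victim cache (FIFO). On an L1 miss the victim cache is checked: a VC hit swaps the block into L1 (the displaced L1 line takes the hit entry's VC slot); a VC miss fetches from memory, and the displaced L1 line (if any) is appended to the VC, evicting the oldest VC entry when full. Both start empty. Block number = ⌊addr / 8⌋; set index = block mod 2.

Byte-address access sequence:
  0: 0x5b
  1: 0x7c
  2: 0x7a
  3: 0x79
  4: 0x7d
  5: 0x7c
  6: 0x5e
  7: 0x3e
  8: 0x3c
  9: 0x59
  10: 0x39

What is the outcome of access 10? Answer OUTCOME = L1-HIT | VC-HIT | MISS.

OUTCOME = VC-HIT

#0 0x5b→b11/s1 MISS; vc=[]
#1 0x7c→b15/s1 MISS; vc=[11]
#2 0x7a→b15/s1 L1-HIT; vc=[11]
#3 0x79→b15/s1 L1-HIT; vc=[11]
#4 0x7d→b15/s1 L1-HIT; vc=[11]
#5 0x7c→b15/s1 L1-HIT; vc=[11]
#6 0x5e→b11/s1 VC-HIT; vc=[15]
#7 0x3e→b7/s1 MISS; vc=[15,11]
#8 0x3c→b7/s1 L1-HIT; vc=[15,11]
#9 0x59→b11/s1 VC-HIT; vc=[15,7]
#10 0x39→b7/s1 VC-HIT; vc=[15,11]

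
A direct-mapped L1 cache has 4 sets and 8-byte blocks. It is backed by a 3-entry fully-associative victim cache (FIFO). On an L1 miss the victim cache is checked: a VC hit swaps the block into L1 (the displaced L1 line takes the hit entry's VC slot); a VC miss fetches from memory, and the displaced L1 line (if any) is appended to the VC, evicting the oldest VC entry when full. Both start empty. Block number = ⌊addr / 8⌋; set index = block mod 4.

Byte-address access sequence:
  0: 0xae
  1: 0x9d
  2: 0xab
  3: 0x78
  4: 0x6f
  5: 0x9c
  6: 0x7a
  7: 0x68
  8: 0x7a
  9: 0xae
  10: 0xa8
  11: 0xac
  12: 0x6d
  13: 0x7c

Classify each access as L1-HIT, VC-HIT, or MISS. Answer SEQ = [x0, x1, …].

SEQ = [MISS, MISS, L1-HIT, MISS, MISS, VC-HIT, VC-HIT, L1-HIT, L1-HIT, VC-HIT, L1-HIT, L1-HIT, VC-HIT, L1-HIT]

  [0] addr=0xae blk=21 s=1: MISS | VC []
  [1] addr=0x9d blk=19 s=3: MISS | VC []
  [2] addr=0xab blk=21 s=1: L1-HIT | VC []
  [3] addr=0x78 blk=15 s=3: MISS | VC [19]
  [4] addr=0x6f blk=13 s=1: MISS | VC [19, 21]
  [5] addr=0x9c blk=19 s=3: VC-HIT | VC [15, 21]
  [6] addr=0x7a blk=15 s=3: VC-HIT | VC [19, 21]
  [7] addr=0x68 blk=13 s=1: L1-HIT | VC [19, 21]
  [8] addr=0x7a blk=15 s=3: L1-HIT | VC [19, 21]
  [9] addr=0xae blk=21 s=1: VC-HIT | VC [19, 13]
  [10] addr=0xa8 blk=21 s=1: L1-HIT | VC [19, 13]
  [11] addr=0xac blk=21 s=1: L1-HIT | VC [19, 13]
  [12] addr=0x6d blk=13 s=1: VC-HIT | VC [19, 21]
  [13] addr=0x7c blk=15 s=3: L1-HIT | VC [19, 21]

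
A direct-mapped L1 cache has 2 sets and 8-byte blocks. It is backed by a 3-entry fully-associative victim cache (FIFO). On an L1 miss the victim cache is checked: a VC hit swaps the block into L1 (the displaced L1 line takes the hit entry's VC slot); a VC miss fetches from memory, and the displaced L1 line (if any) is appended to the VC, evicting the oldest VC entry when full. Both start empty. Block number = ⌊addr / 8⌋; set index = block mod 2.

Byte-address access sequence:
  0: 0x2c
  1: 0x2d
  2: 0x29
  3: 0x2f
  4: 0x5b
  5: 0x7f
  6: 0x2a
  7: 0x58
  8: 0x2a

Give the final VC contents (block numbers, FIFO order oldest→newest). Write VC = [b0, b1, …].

VC = [15, 11]

#0 0x2c→b5/s1 MISS; vc=[]
#1 0x2d→b5/s1 L1-HIT; vc=[]
#2 0x29→b5/s1 L1-HIT; vc=[]
#3 0x2f→b5/s1 L1-HIT; vc=[]
#4 0x5b→b11/s1 MISS; vc=[5]
#5 0x7f→b15/s1 MISS; vc=[5,11]
#6 0x2a→b5/s1 VC-HIT; vc=[15,11]
#7 0x58→b11/s1 VC-HIT; vc=[15,5]
#8 0x2a→b5/s1 VC-HIT; vc=[15,11]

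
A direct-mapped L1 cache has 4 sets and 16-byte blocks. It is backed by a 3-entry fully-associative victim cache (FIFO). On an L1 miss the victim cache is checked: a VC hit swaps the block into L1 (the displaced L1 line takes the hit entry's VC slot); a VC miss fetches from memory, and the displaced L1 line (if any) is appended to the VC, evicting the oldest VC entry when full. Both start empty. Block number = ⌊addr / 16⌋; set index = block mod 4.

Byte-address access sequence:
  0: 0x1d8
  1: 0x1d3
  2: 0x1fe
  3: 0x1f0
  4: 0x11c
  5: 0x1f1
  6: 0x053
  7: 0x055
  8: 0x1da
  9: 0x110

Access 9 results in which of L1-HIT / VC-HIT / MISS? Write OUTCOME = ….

OUTCOME = VC-HIT

  [0] addr=0x1d8 blk=29 s=1: MISS | VC []
  [1] addr=0x1d3 blk=29 s=1: L1-HIT | VC []
  [2] addr=0x1fe blk=31 s=3: MISS | VC []
  [3] addr=0x1f0 blk=31 s=3: L1-HIT | VC []
  [4] addr=0x11c blk=17 s=1: MISS | VC [29]
  [5] addr=0x1f1 blk=31 s=3: L1-HIT | VC [29]
  [6] addr=0x53 blk=5 s=1: MISS | VC [29, 17]
  [7] addr=0x55 blk=5 s=1: L1-HIT | VC [29, 17]
  [8] addr=0x1da blk=29 s=1: VC-HIT | VC [5, 17]
  [9] addr=0x110 blk=17 s=1: VC-HIT | VC [5, 29]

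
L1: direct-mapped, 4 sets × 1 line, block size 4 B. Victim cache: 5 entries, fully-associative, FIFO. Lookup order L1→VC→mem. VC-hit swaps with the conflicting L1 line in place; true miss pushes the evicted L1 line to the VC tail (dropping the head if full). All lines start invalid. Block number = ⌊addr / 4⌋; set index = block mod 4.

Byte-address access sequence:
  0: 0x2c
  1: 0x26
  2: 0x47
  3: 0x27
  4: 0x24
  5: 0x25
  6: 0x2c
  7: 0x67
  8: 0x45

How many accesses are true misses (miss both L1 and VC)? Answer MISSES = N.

#0 0x2c→b11/s3 MISS; vc=[]
#1 0x26→b9/s1 MISS; vc=[]
#2 0x47→b17/s1 MISS; vc=[9]
#3 0x27→b9/s1 VC-HIT; vc=[17]
#4 0x24→b9/s1 L1-HIT; vc=[17]
#5 0x25→b9/s1 L1-HIT; vc=[17]
#6 0x2c→b11/s3 L1-HIT; vc=[17]
#7 0x67→b25/s1 MISS; vc=[17,9]
#8 0x45→b17/s1 VC-HIT; vc=[25,9]

MISSES = 4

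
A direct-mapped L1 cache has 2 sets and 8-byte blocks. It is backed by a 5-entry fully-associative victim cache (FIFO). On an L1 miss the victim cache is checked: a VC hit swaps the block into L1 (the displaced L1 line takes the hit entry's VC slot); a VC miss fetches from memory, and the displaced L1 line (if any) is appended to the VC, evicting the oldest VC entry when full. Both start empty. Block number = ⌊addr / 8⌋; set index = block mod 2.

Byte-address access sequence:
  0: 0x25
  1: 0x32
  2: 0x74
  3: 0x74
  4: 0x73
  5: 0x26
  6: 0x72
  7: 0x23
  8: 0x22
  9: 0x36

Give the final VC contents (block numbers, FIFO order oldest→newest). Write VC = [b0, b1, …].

#0 0x25→b4/s0 MISS; vc=[]
#1 0x32→b6/s0 MISS; vc=[4]
#2 0x74→b14/s0 MISS; vc=[4,6]
#3 0x74→b14/s0 L1-HIT; vc=[4,6]
#4 0x73→b14/s0 L1-HIT; vc=[4,6]
#5 0x26→b4/s0 VC-HIT; vc=[14,6]
#6 0x72→b14/s0 VC-HIT; vc=[4,6]
#7 0x23→b4/s0 VC-HIT; vc=[14,6]
#8 0x22→b4/s0 L1-HIT; vc=[14,6]
#9 0x36→b6/s0 VC-HIT; vc=[14,4]

VC = [14, 4]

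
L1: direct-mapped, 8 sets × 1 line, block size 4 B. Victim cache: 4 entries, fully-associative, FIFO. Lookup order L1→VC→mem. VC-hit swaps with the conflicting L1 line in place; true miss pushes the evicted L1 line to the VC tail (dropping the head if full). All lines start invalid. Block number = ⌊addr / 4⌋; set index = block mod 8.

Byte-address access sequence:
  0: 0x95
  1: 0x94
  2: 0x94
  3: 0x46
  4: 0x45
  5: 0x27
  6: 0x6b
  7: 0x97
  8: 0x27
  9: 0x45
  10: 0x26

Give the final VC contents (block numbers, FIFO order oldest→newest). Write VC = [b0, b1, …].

VC = [17]

  [0] addr=0x95 blk=37 s=5: MISS | VC []
  [1] addr=0x94 blk=37 s=5: L1-HIT | VC []
  [2] addr=0x94 blk=37 s=5: L1-HIT | VC []
  [3] addr=0x46 blk=17 s=1: MISS | VC []
  [4] addr=0x45 blk=17 s=1: L1-HIT | VC []
  [5] addr=0x27 blk=9 s=1: MISS | VC [17]
  [6] addr=0x6b blk=26 s=2: MISS | VC [17]
  [7] addr=0x97 blk=37 s=5: L1-HIT | VC [17]
  [8] addr=0x27 blk=9 s=1: L1-HIT | VC [17]
  [9] addr=0x45 blk=17 s=1: VC-HIT | VC [9]
  [10] addr=0x26 blk=9 s=1: VC-HIT | VC [17]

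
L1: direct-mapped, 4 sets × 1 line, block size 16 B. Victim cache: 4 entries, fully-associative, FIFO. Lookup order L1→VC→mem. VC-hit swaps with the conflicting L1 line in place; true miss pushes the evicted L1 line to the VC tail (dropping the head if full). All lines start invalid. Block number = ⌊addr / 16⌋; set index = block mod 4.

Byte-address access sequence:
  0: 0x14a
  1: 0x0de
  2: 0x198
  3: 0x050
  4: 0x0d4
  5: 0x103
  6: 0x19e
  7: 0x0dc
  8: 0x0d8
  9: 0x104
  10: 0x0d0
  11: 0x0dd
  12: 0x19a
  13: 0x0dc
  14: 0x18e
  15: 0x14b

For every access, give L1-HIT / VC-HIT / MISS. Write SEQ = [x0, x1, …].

0: 0x14a (blk 20, set 0) → MISS  vc=[]
1: 0xde (blk 13, set 1) → MISS  vc=[]
2: 0x198 (blk 25, set 1) → MISS  vc=[13]
3: 0x50 (blk 5, set 1) → MISS  vc=[13, 25]
4: 0xd4 (blk 13, set 1) → VC-HIT  vc=[5, 25]
5: 0x103 (blk 16, set 0) → MISS  vc=[5, 25, 20]
6: 0x19e (blk 25, set 1) → VC-HIT  vc=[5, 13, 20]
7: 0xdc (blk 13, set 1) → VC-HIT  vc=[5, 25, 20]
8: 0xd8 (blk 13, set 1) → L1-HIT  vc=[5, 25, 20]
9: 0x104 (blk 16, set 0) → L1-HIT  vc=[5, 25, 20]
10: 0xd0 (blk 13, set 1) → L1-HIT  vc=[5, 25, 20]
11: 0xdd (blk 13, set 1) → L1-HIT  vc=[5, 25, 20]
12: 0x19a (blk 25, set 1) → VC-HIT  vc=[5, 13, 20]
13: 0xdc (blk 13, set 1) → VC-HIT  vc=[5, 25, 20]
14: 0x18e (blk 24, set 0) → MISS  vc=[5, 25, 20, 16]
15: 0x14b (blk 20, set 0) → VC-HIT  vc=[5, 25, 24, 16]

SEQ = [MISS, MISS, MISS, MISS, VC-HIT, MISS, VC-HIT, VC-HIT, L1-HIT, L1-HIT, L1-HIT, L1-HIT, VC-HIT, VC-HIT, MISS, VC-HIT]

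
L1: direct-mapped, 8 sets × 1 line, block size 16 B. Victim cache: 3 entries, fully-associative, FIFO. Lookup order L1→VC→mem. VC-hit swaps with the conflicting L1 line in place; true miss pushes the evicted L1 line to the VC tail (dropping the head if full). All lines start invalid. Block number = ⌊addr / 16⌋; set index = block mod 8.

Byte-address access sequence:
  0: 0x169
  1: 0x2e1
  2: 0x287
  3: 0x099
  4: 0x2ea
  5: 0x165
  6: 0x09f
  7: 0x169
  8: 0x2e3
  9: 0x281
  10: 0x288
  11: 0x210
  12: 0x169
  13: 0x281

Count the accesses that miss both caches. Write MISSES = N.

#0 0x169→b22/s6 MISS; vc=[]
#1 0x2e1→b46/s6 MISS; vc=[22]
#2 0x287→b40/s0 MISS; vc=[22]
#3 0x99→b9/s1 MISS; vc=[22]
#4 0x2ea→b46/s6 L1-HIT; vc=[22]
#5 0x165→b22/s6 VC-HIT; vc=[46]
#6 0x9f→b9/s1 L1-HIT; vc=[46]
#7 0x169→b22/s6 L1-HIT; vc=[46]
#8 0x2e3→b46/s6 VC-HIT; vc=[22]
#9 0x281→b40/s0 L1-HIT; vc=[22]
#10 0x288→b40/s0 L1-HIT; vc=[22]
#11 0x210→b33/s1 MISS; vc=[22,9]
#12 0x169→b22/s6 VC-HIT; vc=[46,9]
#13 0x281→b40/s0 L1-HIT; vc=[46,9]

MISSES = 5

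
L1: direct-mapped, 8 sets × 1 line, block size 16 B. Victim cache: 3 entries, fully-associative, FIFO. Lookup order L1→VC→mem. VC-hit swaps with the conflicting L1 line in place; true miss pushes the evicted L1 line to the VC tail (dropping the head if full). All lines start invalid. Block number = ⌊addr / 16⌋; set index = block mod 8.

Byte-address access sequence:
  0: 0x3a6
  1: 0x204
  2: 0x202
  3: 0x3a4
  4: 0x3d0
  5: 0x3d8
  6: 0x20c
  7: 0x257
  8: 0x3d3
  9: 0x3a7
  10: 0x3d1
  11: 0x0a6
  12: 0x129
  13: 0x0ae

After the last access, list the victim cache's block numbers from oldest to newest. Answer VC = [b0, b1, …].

#0 0x3a6→b58/s2 MISS; vc=[]
#1 0x204→b32/s0 MISS; vc=[]
#2 0x202→b32/s0 L1-HIT; vc=[]
#3 0x3a4→b58/s2 L1-HIT; vc=[]
#4 0x3d0→b61/s5 MISS; vc=[]
#5 0x3d8→b61/s5 L1-HIT; vc=[]
#6 0x20c→b32/s0 L1-HIT; vc=[]
#7 0x257→b37/s5 MISS; vc=[61]
#8 0x3d3→b61/s5 VC-HIT; vc=[37]
#9 0x3a7→b58/s2 L1-HIT; vc=[37]
#10 0x3d1→b61/s5 L1-HIT; vc=[37]
#11 0xa6→b10/s2 MISS; vc=[37,58]
#12 0x129→b18/s2 MISS; vc=[37,58,10]
#13 0xae→b10/s2 VC-HIT; vc=[37,58,18]

VC = [37, 58, 18]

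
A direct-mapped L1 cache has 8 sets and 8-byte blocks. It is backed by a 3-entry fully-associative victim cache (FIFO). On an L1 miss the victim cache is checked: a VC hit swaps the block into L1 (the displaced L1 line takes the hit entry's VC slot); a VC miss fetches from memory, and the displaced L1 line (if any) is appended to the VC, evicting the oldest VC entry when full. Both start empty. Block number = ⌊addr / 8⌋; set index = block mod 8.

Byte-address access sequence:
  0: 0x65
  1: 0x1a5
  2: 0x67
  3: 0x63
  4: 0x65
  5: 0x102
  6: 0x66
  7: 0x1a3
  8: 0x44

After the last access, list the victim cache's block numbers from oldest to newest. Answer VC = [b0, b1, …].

VC = [12, 32]

#0 0x65→b12/s4 MISS; vc=[]
#1 0x1a5→b52/s4 MISS; vc=[12]
#2 0x67→b12/s4 VC-HIT; vc=[52]
#3 0x63→b12/s4 L1-HIT; vc=[52]
#4 0x65→b12/s4 L1-HIT; vc=[52]
#5 0x102→b32/s0 MISS; vc=[52]
#6 0x66→b12/s4 L1-HIT; vc=[52]
#7 0x1a3→b52/s4 VC-HIT; vc=[12]
#8 0x44→b8/s0 MISS; vc=[12,32]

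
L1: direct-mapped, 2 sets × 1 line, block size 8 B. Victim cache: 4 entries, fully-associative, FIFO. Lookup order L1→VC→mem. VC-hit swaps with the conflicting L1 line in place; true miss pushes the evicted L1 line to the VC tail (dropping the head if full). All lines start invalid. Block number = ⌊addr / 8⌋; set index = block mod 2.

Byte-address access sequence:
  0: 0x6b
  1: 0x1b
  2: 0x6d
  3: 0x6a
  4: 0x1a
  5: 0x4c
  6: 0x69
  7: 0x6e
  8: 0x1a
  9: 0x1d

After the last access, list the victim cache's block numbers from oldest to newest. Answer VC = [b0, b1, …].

VC = [9, 13]

#0 0x6b→b13/s1 MISS; vc=[]
#1 0x1b→b3/s1 MISS; vc=[13]
#2 0x6d→b13/s1 VC-HIT; vc=[3]
#3 0x6a→b13/s1 L1-HIT; vc=[3]
#4 0x1a→b3/s1 VC-HIT; vc=[13]
#5 0x4c→b9/s1 MISS; vc=[13,3]
#6 0x69→b13/s1 VC-HIT; vc=[9,3]
#7 0x6e→b13/s1 L1-HIT; vc=[9,3]
#8 0x1a→b3/s1 VC-HIT; vc=[9,13]
#9 0x1d→b3/s1 L1-HIT; vc=[9,13]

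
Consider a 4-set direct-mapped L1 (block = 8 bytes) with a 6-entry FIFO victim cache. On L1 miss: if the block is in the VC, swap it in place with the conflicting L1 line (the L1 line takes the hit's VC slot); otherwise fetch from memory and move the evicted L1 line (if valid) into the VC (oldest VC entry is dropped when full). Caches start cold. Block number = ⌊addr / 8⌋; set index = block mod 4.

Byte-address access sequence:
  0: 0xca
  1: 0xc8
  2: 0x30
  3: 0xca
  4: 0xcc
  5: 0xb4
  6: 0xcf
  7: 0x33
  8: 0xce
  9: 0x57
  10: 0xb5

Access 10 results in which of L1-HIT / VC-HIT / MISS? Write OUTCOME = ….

OUTCOME = VC-HIT

  [0] addr=0xca blk=25 s=1: MISS | VC []
  [1] addr=0xc8 blk=25 s=1: L1-HIT | VC []
  [2] addr=0x30 blk=6 s=2: MISS | VC []
  [3] addr=0xca blk=25 s=1: L1-HIT | VC []
  [4] addr=0xcc blk=25 s=1: L1-HIT | VC []
  [5] addr=0xb4 blk=22 s=2: MISS | VC [6]
  [6] addr=0xcf blk=25 s=1: L1-HIT | VC [6]
  [7] addr=0x33 blk=6 s=2: VC-HIT | VC [22]
  [8] addr=0xce blk=25 s=1: L1-HIT | VC [22]
  [9] addr=0x57 blk=10 s=2: MISS | VC [22, 6]
  [10] addr=0xb5 blk=22 s=2: VC-HIT | VC [10, 6]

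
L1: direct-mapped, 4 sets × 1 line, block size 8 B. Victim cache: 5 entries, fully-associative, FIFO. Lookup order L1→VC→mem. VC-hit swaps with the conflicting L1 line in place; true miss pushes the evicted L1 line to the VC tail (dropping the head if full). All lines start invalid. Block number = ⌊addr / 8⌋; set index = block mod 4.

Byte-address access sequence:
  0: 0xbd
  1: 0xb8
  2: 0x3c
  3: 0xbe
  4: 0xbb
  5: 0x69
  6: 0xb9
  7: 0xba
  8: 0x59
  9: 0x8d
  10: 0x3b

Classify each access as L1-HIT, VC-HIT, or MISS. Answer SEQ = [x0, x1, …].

0: 0xbd (blk 23, set 3) → MISS  vc=[]
1: 0xb8 (blk 23, set 3) → L1-HIT  vc=[]
2: 0x3c (blk 7, set 3) → MISS  vc=[23]
3: 0xbe (blk 23, set 3) → VC-HIT  vc=[7]
4: 0xbb (blk 23, set 3) → L1-HIT  vc=[7]
5: 0x69 (blk 13, set 1) → MISS  vc=[7]
6: 0xb9 (blk 23, set 3) → L1-HIT  vc=[7]
7: 0xba (blk 23, set 3) → L1-HIT  vc=[7]
8: 0x59 (blk 11, set 3) → MISS  vc=[7, 23]
9: 0x8d (blk 17, set 1) → MISS  vc=[7, 23, 13]
10: 0x3b (blk 7, set 3) → VC-HIT  vc=[11, 23, 13]

SEQ = [MISS, L1-HIT, MISS, VC-HIT, L1-HIT, MISS, L1-HIT, L1-HIT, MISS, MISS, VC-HIT]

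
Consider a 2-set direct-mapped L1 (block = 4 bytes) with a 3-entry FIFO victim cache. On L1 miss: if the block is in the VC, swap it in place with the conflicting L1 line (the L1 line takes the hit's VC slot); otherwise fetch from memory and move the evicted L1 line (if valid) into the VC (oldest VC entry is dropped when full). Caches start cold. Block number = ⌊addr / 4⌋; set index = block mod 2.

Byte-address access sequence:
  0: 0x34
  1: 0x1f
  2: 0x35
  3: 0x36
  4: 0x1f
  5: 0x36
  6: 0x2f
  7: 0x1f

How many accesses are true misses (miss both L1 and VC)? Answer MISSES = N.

#0 0x34→b13/s1 MISS; vc=[]
#1 0x1f→b7/s1 MISS; vc=[13]
#2 0x35→b13/s1 VC-HIT; vc=[7]
#3 0x36→b13/s1 L1-HIT; vc=[7]
#4 0x1f→b7/s1 VC-HIT; vc=[13]
#5 0x36→b13/s1 VC-HIT; vc=[7]
#6 0x2f→b11/s1 MISS; vc=[7,13]
#7 0x1f→b7/s1 VC-HIT; vc=[11,13]

MISSES = 3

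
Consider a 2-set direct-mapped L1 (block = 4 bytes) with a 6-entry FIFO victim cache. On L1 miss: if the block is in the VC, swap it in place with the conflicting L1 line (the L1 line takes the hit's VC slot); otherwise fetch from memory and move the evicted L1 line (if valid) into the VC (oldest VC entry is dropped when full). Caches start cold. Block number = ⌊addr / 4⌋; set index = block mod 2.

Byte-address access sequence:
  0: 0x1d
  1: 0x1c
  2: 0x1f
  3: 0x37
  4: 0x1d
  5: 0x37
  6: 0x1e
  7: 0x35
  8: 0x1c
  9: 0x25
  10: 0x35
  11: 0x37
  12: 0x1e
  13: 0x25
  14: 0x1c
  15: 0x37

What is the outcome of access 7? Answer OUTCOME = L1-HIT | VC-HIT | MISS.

#0 0x1d→b7/s1 MISS; vc=[]
#1 0x1c→b7/s1 L1-HIT; vc=[]
#2 0x1f→b7/s1 L1-HIT; vc=[]
#3 0x37→b13/s1 MISS; vc=[7]
#4 0x1d→b7/s1 VC-HIT; vc=[13]
#5 0x37→b13/s1 VC-HIT; vc=[7]
#6 0x1e→b7/s1 VC-HIT; vc=[13]
#7 0x35→b13/s1 VC-HIT; vc=[7]
#8 0x1c→b7/s1 VC-HIT; vc=[13]
#9 0x25→b9/s1 MISS; vc=[13,7]
#10 0x35→b13/s1 VC-HIT; vc=[9,7]
#11 0x37→b13/s1 L1-HIT; vc=[9,7]
#12 0x1e→b7/s1 VC-HIT; vc=[9,13]
#13 0x25→b9/s1 VC-HIT; vc=[7,13]
#14 0x1c→b7/s1 VC-HIT; vc=[9,13]
#15 0x37→b13/s1 VC-HIT; vc=[9,7]

OUTCOME = VC-HIT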